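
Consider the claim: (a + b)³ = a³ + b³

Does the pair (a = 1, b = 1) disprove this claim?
Yes

Substituting a = 1, b = 1:
LHS = (1 + 1)³ = 8
RHS = 1³ + 1³ = 2

Since LHS ≠ RHS, this pair disproves the claim.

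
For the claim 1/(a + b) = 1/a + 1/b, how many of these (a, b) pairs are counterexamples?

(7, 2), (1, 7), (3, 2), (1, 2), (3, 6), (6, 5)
6

Testing each pair:
(7, 2): LHS = 1/9, RHS = 9/14 → counterexample
(1, 7): LHS = 1/8, RHS = 8/7 → counterexample
(3, 2): LHS = 1/5, RHS = 5/6 → counterexample
(1, 2): LHS = 1/3, RHS = 3/2 → counterexample
(3, 6): LHS = 1/9, RHS = 1/2 → counterexample
(6, 5): LHS = 1/11, RHS = 11/30 → counterexample

That makes 6 counterexamples.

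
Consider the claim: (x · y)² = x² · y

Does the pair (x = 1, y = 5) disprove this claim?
Substituting x = 1, y = 5:
LHS = (1 · 5)² = 25
RHS = 1² · 5 = 5

Since LHS ≠ RHS, this pair disproves the claim.

Answer: Yes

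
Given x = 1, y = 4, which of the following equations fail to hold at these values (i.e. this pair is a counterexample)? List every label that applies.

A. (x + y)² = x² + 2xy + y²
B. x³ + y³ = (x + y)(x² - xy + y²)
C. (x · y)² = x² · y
C

Evaluating each claim at the given values:
A. LHS = 25, RHS = 25 → holds here (LHS = RHS)
B. LHS = 65, RHS = 65 → holds here (LHS = RHS)
C. LHS = 16, RHS = 4 → fails here (LHS ≠ RHS)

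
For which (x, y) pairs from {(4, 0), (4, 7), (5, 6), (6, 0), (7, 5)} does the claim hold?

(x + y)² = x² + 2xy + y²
Testing each pair:
(4, 0): LHS = 16, RHS = 16 → holds
(4, 7): LHS = 121, RHS = 121 → holds
(5, 6): LHS = 121, RHS = 121 → holds
(6, 0): LHS = 36, RHS = 36 → holds
(7, 5): LHS = 144, RHS = 144 → holds

Every pair satisfies the claim.

Answer: All pairs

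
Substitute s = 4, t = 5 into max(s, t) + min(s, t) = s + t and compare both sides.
LHS = max(4, 5) + min(4, 5) = 9
RHS = 4 + 5 = 9

LHS = RHS: the two sides agree.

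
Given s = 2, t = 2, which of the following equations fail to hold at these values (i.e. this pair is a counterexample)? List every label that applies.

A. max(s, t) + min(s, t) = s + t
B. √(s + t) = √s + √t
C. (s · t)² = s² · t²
B

Evaluating each claim at the given values:
A. LHS = 4, RHS = 4 → holds here (LHS = RHS)
B. LHS = 2, RHS = 2·√(2) ≈ 2.828 → fails here (LHS ≠ RHS)
C. LHS = 16, RHS = 16 → holds here (LHS = RHS)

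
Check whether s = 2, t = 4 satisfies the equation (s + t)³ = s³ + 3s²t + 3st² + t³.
Holds

Substituting s = 2, t = 4:

LHS = (2 + 4)³ = 216
RHS = 2³ + 3·2²·4 + 3·2·4² + 4³ = 216

LHS = RHS, so the equation holds at this point.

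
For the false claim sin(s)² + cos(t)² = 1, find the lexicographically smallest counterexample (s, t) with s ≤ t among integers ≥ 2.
(s, t) = (2, 3)

At (2, 2): both sides equal 1, so it holds there.

Substituting (2, 3) into the claim:
LHS = sin(2)² + cos(3)² ≈ 1.807
RHS = 1

Since LHS ≠ RHS, this pair disproves the claim, and no lexicographically smaller pair (s ≤ t, integers ≥ 2) does.

For instance (3, 9) is also a counterexample (LHS = sin(3)² + cos(9)² ≈ 0.8501, RHS = 1), but it's lexicographically larger.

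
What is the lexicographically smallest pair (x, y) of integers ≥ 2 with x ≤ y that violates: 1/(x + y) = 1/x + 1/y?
Substituting (2, 2) into the claim:
LHS = 1/(2 + 2) = 1/4
RHS = 1/2 + 1/2 = 1

Since LHS ≠ RHS, this pair disproves the claim, and no lexicographically smaller pair (x ≤ y, integers ≥ 2) does.

For instance (3, 3) is also a counterexample (LHS = 1/6, RHS = 2/3), but it's lexicographically larger.

Answer: (x, y) = (2, 2)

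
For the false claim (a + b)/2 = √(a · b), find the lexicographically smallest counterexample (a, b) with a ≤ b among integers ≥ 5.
At (5, 5): both sides equal 5, so it holds there.

Substituting (5, 6) into the claim:
LHS = (5 + 6)/2 = 11/2
RHS = √(5 · 6) = √(30) ≈ 5.477

Since LHS ≠ RHS, this pair disproves the claim, and no lexicographically smaller pair (a ≤ b, integers ≥ 5) does.

For instance (7, 9) is also a counterexample (LHS = 8, RHS = 3·√(7) ≈ 7.937), but it's lexicographically larger.

Answer: (a, b) = (5, 6)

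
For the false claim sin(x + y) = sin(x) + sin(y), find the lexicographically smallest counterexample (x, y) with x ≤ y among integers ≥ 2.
Substituting (2, 2) into the claim:
LHS = sin(2 + 2) = sin(4) ≈ -0.7568
RHS = sin(2) + sin(2) = 2·sin(2) ≈ 1.819

Since LHS ≠ RHS, this pair disproves the claim, and no lexicographically smaller pair (x ≤ y, integers ≥ 2) does.

For instance (6, 9) is also a counterexample (LHS = sin(15) ≈ 0.6503, RHS = sin(6) + sin(9) ≈ 0.1327), but it's lexicographically larger.

Answer: (x, y) = (2, 2)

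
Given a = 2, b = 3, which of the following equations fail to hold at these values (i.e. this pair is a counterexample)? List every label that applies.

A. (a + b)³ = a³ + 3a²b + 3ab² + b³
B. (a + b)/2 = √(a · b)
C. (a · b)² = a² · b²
Evaluating each claim at the given values:
A. LHS = 125, RHS = 125 → holds here (LHS = RHS)
B. LHS = 5/2, RHS = √(6) ≈ 2.449 → fails here (LHS ≠ RHS)
C. LHS = 36, RHS = 36 → holds here (LHS = RHS)

Answer: B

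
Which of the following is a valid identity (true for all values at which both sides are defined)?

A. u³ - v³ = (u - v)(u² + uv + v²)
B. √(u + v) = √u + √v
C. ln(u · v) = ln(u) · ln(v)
A: holds — e.g. at (4, 4), both sides equal 0.
B: fails at (2, 5) — LHS = √(7) ≈ 2.646, RHS = √(2) + √(5) ≈ 3.65.
C: fails at (1, 2) — LHS = ln(2) ≈ 0.6931, RHS = 0.

Answer: A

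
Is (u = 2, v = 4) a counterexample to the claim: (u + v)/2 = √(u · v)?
Substituting u = 2, v = 4:
LHS = (2 + 4)/2 = 3
RHS = √(2 · 4) = 2·√(2) ≈ 2.828

Since LHS ≠ RHS, this pair disproves the claim.

Answer: Yes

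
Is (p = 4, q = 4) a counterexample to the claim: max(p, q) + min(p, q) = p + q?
No

Substituting p = 4, q = 4:
LHS = max(4, 4) + min(4, 4) = 8
RHS = 4 + 4 = 8

The sides agree, so this pair does not disprove the claim.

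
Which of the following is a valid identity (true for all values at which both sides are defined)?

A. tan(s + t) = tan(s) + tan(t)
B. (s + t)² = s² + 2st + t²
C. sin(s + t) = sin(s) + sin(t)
B

A: fails at (3, 5) — LHS = tan(8) ≈ -6.8, RHS = tan(5) + tan(3) ≈ -3.523.
B: holds — e.g. at (5, 5), both sides equal 100.
C: fails at (6, 7) — LHS = sin(13) ≈ 0.4202, RHS = sin(6) + sin(7) ≈ 0.3776.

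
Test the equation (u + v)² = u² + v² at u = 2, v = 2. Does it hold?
Substituting u = 2, v = 2:

LHS = (2 + 2)² = 16
RHS = 2² + 2² = 8

LHS ≠ RHS, so the equation does not hold at this point.

Answer: Fails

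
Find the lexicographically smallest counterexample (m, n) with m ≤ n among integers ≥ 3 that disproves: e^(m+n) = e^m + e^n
(m, n) = (3, 3)

Substituting (3, 3) into the claim:
LHS = e^(3+3) = e^6 ≈ 403.4
RHS = e^3 + e^3 = 2·e^3 ≈ 40.17

Since LHS ≠ RHS, this pair disproves the claim, and no lexicographically smaller pair (m ≤ n, integers ≥ 3) does.

For instance (3, 9) is also a counterexample (LHS = e^12 ≈ 162754.8, RHS = e^3 + e^9 ≈ 8123), but it's lexicographically larger.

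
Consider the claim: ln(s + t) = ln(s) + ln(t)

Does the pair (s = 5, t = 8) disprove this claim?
Yes

Substituting s = 5, t = 8:
LHS = ln(5 + 8) = ln(13) ≈ 2.565
RHS = ln(5) + ln(8) ≈ 3.689

Since LHS ≠ RHS, this pair disproves the claim.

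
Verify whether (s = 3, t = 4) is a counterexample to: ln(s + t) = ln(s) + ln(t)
Substituting s = 3, t = 4:
LHS = ln(3 + 4) = ln(7) ≈ 1.946
RHS = ln(3) + ln(4) ≈ 2.485

Since LHS ≠ RHS, this pair disproves the claim.

Answer: Yes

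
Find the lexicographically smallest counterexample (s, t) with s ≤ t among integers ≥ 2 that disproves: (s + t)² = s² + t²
Substituting (2, 2) into the claim:
LHS = (2 + 2)² = 16
RHS = 2² + 2² = 8

Since LHS ≠ RHS, this pair disproves the claim, and no lexicographically smaller pair (s ≤ t, integers ≥ 2) does.

For instance (4, 9) is also a counterexample (LHS = 169, RHS = 97), but it's lexicographically larger.

Answer: (s, t) = (2, 2)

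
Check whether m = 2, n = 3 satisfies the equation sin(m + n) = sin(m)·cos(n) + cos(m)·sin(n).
Holds

Substituting m = 2, n = 3:

LHS = sin(2 + 3) = sin(5) ≈ -0.9589
RHS = sin(2)·cos(3) + cos(2)·sin(3) = sin(2)·cos(3) + sin(3)·cos(2) ≈ -0.9589

LHS = RHS, so the equation holds at this point.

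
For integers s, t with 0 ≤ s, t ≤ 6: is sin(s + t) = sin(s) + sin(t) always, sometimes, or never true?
It holds at (s, t) = (0, 3) (both sides equal sin(3) ≈ 0.1411), but fails at (s, t) = (5, 4) (LHS = sin(9) ≈ 0.4121, RHS = sin(5) + sin(4) ≈ -1.716).

Answer: Sometimes true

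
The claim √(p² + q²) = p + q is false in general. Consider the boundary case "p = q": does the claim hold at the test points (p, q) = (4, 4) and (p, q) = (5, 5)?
At (4, 4): LHS = 4·√(2) ≈ 5.657 ≠ RHS = 8
At (5, 5): LHS = 5·√(2) ≈ 7.071 ≠ RHS = 10

Answer: No, fails at both test points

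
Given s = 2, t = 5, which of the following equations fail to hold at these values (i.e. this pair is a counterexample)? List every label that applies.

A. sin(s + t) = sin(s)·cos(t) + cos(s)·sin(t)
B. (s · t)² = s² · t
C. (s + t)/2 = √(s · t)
B, C

Evaluating each claim at the given values:
A. LHS = sin(7) ≈ 0.657, RHS = sin(2)·cos(5) + sin(5)·cos(2) ≈ 0.657 → holds here (LHS = RHS)
B. LHS = 100, RHS = 20 → fails here (LHS ≠ RHS)
C. LHS = 7/2, RHS = √(10) ≈ 3.162 → fails here (LHS ≠ RHS)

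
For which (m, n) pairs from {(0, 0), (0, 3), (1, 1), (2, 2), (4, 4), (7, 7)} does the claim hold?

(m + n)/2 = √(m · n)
Testing each pair:
(0, 0): LHS = 0, RHS = 0 → holds
(0, 3): LHS = 3/2, RHS = 0 → fails
(1, 1): LHS = 1, RHS = 1 → holds
(2, 2): LHS = 2, RHS = 2 → holds
(4, 4): LHS = 4, RHS = 4 → holds
(7, 7): LHS = 7, RHS = 7 → holds

5 of 6 pairs satisfy the claim.

Answer: (0, 0), (1, 1), (2, 2), (4, 4), (7, 7)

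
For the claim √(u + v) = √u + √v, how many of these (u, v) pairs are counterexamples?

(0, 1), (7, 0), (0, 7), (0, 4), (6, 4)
1

Testing each pair:
(0, 1): LHS = 1, RHS = 1 → satisfies claim
(7, 0): LHS = √(7) ≈ 2.646, RHS = √(7) ≈ 2.646 → satisfies claim
(0, 7): LHS = √(7) ≈ 2.646, RHS = √(7) ≈ 2.646 → satisfies claim
(0, 4): LHS = 2, RHS = 2 → satisfies claim
(6, 4): LHS = √(10) ≈ 3.162, RHS = 2 + √(6) ≈ 4.449 → counterexample

That makes 1 counterexample.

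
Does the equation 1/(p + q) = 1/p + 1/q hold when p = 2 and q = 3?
Fails

Substituting p = 2, q = 3:

LHS = 1/(2 + 3) = 1/5
RHS = 1/2 + 1/3 = 5/6

LHS ≠ RHS, so the equation does not hold at this point.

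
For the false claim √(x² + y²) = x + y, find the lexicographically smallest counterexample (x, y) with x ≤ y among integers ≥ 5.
(x, y) = (5, 5)

Substituting (5, 5) into the claim:
LHS = √(5² + 5²) = 5·√(2) ≈ 7.071
RHS = 5 + 5 = 10

Since LHS ≠ RHS, this pair disproves the claim, and no lexicographically smaller pair (x ≤ y, integers ≥ 5) does.

For instance (7, 9) is also a counterexample (LHS = √(130) ≈ 11.4, RHS = 16), but it's lexicographically larger.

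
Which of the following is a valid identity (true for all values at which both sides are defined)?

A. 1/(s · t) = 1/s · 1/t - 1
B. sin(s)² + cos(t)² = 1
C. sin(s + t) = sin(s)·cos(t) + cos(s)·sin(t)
C

A: fails at (5, 8) — LHS = 1/40, RHS = -39/40.
B: fails at (1, 2) — LHS = cos(2)² + sin(1)² ≈ 0.8813, RHS = 1.
C: holds — e.g. at (2, 4), both sides equal sin(6) ≈ -0.2794.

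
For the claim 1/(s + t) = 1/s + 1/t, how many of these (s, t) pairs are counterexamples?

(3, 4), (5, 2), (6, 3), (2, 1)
Testing each pair:
(3, 4): LHS = 1/7, RHS = 7/12 → counterexample
(5, 2): LHS = 1/7, RHS = 7/10 → counterexample
(6, 3): LHS = 1/9, RHS = 1/2 → counterexample
(2, 1): LHS = 1/3, RHS = 3/2 → counterexample

That makes 4 counterexamples.

Answer: 4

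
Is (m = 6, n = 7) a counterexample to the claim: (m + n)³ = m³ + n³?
Substituting m = 6, n = 7:
LHS = (6 + 7)³ = 2197
RHS = 6³ + 7³ = 559

Since LHS ≠ RHS, this pair disproves the claim.

Answer: Yes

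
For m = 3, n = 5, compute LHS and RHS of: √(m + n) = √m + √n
LHS = √(3 + 5) = 2·√(2) ≈ 2.828
RHS = √3 + √5 = √(3) + √(5) ≈ 3.968

LHS ≠ RHS (they differ by about 1.14), so the equation does not hold here.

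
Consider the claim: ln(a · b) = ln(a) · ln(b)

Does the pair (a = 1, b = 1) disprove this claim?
No

Substituting a = 1, b = 1:
LHS = ln(1 · 1) = 0
RHS = ln(1) · ln(1) = 0

The sides agree, so this pair does not disprove the claim.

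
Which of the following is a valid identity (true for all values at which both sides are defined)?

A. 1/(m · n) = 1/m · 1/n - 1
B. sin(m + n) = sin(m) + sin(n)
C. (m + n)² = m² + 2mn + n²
A: fails at (1, 2) — LHS = 1/2, RHS = -1/2.
B: fails at (5, 5) — LHS = sin(10) ≈ -0.544, RHS = 2·sin(5) ≈ -1.918.
C: holds — e.g. at (5, 8), both sides equal 169.

Answer: C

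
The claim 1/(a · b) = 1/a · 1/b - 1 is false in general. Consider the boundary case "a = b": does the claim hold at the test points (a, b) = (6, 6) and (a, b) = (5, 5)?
No, fails at both test points

At (6, 6): LHS = 1/36 ≠ RHS = -35/36
At (5, 5): LHS = 1/25 ≠ RHS = -24/25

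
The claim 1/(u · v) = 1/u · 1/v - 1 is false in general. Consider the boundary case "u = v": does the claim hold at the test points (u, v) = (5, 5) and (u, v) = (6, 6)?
At (5, 5): LHS = 1/25 ≠ RHS = -24/25
At (6, 6): LHS = 1/36 ≠ RHS = -35/36

Answer: No, fails at both test points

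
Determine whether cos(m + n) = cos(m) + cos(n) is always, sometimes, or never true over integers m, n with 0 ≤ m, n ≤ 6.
Never true

The claim fails for every pair in the range. For instance at (m, n) = (3, 3): LHS = cos(6) ≈ 0.9602, RHS = 2·cos(3) ≈ -1.98.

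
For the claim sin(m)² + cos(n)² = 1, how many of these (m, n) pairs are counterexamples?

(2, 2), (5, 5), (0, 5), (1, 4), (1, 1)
Testing each pair:
(2, 2): LHS = cos(2)² + sin(2)² = 1, RHS = 1 → satisfies claim
(5, 5): LHS = cos(5)² + sin(5)² = 1, RHS = 1 → satisfies claim
(0, 5): LHS = cos(5)² ≈ 0.08046, RHS = 1 → counterexample
(1, 4): LHS = cos(4)² + sin(1)² ≈ 1.135, RHS = 1 → counterexample
(1, 1): LHS = cos(1)² + sin(1)² = 1, RHS = 1 → satisfies claim

That makes 2 counterexamples.

Answer: 2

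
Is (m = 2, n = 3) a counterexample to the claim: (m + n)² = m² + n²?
Yes

Substituting m = 2, n = 3:
LHS = (2 + 3)² = 25
RHS = 2² + 3² = 13

Since LHS ≠ RHS, this pair disproves the claim.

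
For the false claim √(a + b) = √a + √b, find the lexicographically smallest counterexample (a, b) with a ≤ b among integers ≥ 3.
(a, b) = (3, 3)

Substituting (3, 3) into the claim:
LHS = √(3 + 3) = √(6) ≈ 2.449
RHS = √3 + √3 = 2·√(3) ≈ 3.464

Since LHS ≠ RHS, this pair disproves the claim, and no lexicographically smaller pair (a ≤ b, integers ≥ 3) does.

For instance (4, 8) is also a counterexample (LHS = 2·√(3) ≈ 3.464, RHS = 2 + 2·√(2) ≈ 4.828), but it's lexicographically larger.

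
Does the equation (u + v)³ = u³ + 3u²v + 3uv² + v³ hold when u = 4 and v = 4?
Substituting u = 4, v = 4:

LHS = (4 + 4)³ = 512
RHS = 4³ + 3·4²·4 + 3·4·4² + 4³ = 512

LHS = RHS, so the equation holds at this point.

Answer: Holds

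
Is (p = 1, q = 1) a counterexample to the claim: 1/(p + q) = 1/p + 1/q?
Yes

Substituting p = 1, q = 1:
LHS = 1/(1 + 1) = 1/2
RHS = 1/1 + 1/1 = 2

Since LHS ≠ RHS, this pair disproves the claim.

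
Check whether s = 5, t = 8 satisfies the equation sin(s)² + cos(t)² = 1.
Substituting s = 5, t = 8:

LHS = sin(5)² + cos(8)² ≈ 0.9407
RHS = 1

LHS ≠ RHS, so the equation does not hold at this point.

Answer: Fails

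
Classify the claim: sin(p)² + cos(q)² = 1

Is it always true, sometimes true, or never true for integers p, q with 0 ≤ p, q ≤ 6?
Sometimes true

It holds at (p, q) = (0, 0) (both sides equal 1), but fails at (p, q) = (1, 4) (LHS = cos(4)² + sin(1)² ≈ 1.135, RHS = 1).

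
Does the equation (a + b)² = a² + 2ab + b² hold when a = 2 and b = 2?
Holds

Substituting a = 2, b = 2:

LHS = (2 + 2)² = 16
RHS = 2² + 2·2·2 + 2² = 16

LHS = RHS, so the equation holds at this point.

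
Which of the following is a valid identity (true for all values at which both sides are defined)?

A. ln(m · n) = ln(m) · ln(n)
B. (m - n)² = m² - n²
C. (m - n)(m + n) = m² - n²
C

A: fails at (6, 7) — LHS = ln(42) ≈ 3.738, RHS = ln(6)·ln(7) ≈ 3.487.
B: fails at (6, 7) — LHS = 1, RHS = -13.
C: holds — e.g. at (6, 7), both sides equal -13.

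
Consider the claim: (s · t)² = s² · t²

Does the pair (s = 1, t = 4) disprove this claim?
No

Substituting s = 1, t = 4:
LHS = (1 · 4)² = 16
RHS = 1² · 4² = 16

The sides agree, so this pair does not disprove the claim.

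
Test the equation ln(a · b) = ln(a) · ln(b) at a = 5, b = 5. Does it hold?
Substituting a = 5, b = 5:

LHS = ln(5 · 5) = ln(25) ≈ 3.219
RHS = ln(5) · ln(5) = ln(5)² ≈ 2.59

LHS ≠ RHS, so the equation does not hold at this point.

Answer: Fails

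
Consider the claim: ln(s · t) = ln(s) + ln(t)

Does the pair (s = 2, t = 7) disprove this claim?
Substituting s = 2, t = 7:
LHS = ln(2 · 7) = ln(14) ≈ 2.639
RHS = ln(2) + ln(7) ≈ 2.639

The sides agree, so this pair does not disprove the claim.

Answer: No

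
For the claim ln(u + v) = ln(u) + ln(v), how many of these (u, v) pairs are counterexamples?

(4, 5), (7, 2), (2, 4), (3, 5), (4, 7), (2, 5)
Testing each pair:
(4, 5): LHS = ln(9) ≈ 2.197, RHS = ln(4) + ln(5) ≈ 2.996 → counterexample
(7, 2): LHS = ln(9) ≈ 2.197, RHS = ln(2) + ln(7) ≈ 2.639 → counterexample
(2, 4): LHS = ln(6) ≈ 1.792, RHS = ln(2) + ln(4) ≈ 2.079 → counterexample
(3, 5): LHS = ln(8) ≈ 2.079, RHS = ln(3) + ln(5) ≈ 2.708 → counterexample
(4, 7): LHS = ln(11) ≈ 2.398, RHS = ln(4) + ln(7) ≈ 3.332 → counterexample
(2, 5): LHS = ln(7) ≈ 1.946, RHS = ln(2) + ln(5) ≈ 2.303 → counterexample

That makes 6 counterexamples.

Answer: 6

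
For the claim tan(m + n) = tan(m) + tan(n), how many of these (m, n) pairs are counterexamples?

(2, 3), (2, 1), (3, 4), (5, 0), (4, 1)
Testing each pair:
(2, 3): LHS = tan(5) ≈ -3.381, RHS = tan(2) + tan(3) ≈ -2.328 → counterexample
(2, 1): LHS = tan(3) ≈ -0.1425, RHS = tan(2) + tan(1) ≈ -0.6276 → counterexample
(3, 4): LHS = tan(7) ≈ 0.8714, RHS = tan(3) + tan(4) ≈ 1.015 → counterexample
(5, 0): LHS = tan(5) ≈ -3.381, RHS = tan(5) ≈ -3.381 → satisfies claim
(4, 1): LHS = tan(5) ≈ -3.381, RHS = tan(4) + tan(1) ≈ 2.715 → counterexample

That makes 4 counterexamples.

Answer: 4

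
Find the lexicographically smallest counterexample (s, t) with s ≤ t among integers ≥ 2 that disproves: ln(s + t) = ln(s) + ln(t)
(s, t) = (2, 3)

At (2, 2): both sides equal ln(4) ≈ 1.386, so it holds there.

Substituting (2, 3) into the claim:
LHS = ln(2 + 3) = ln(5) ≈ 1.609
RHS = ln(2) + ln(3) ≈ 1.792

Since LHS ≠ RHS, this pair disproves the claim, and no lexicographically smaller pair (s ≤ t, integers ≥ 2) does.

For instance (3, 4) is also a counterexample (LHS = ln(7) ≈ 1.946, RHS = ln(3) + ln(4) ≈ 2.485), but it's lexicographically larger.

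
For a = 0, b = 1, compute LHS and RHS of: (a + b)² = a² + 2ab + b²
LHS = (0 + 1)² = 1
RHS = 0² + 2·0·1 + 1² = 1

LHS = RHS: the two sides agree.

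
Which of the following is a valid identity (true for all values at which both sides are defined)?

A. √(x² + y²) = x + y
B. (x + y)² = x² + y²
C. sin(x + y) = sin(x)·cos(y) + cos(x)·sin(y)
A: fails at (5, 5) — LHS = 5·√(2) ≈ 7.071, RHS = 10.
B: fails at (1, 4) — LHS = 25, RHS = 17.
C: holds — e.g. at (6, 7), both sides equal sin(13) ≈ 0.4202.

Answer: C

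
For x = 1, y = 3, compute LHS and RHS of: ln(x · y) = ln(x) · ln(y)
LHS = ln(1 · 3) = ln(3) ≈ 1.099
RHS = ln(1) · ln(3) = 0

LHS ≠ RHS (they differ by about 1.099), so the equation does not hold here.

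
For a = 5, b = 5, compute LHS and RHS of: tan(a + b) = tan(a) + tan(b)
LHS = tan(5 + 5) = tan(10) ≈ 0.6484
RHS = tan(5) + tan(5) = 2·tan(5) ≈ -6.761

LHS ≠ RHS (they differ by about 7.409), so the equation does not hold here.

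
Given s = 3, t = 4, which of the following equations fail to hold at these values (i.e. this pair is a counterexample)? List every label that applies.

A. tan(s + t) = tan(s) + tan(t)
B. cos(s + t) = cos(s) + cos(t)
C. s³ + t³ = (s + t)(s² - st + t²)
A, B

Evaluating each claim at the given values:
A. LHS = tan(7) ≈ 0.8714, RHS = tan(3) + tan(4) ≈ 1.015 → fails here (LHS ≠ RHS)
B. LHS = cos(7) ≈ 0.7539, RHS = cos(3) + cos(4) ≈ -1.644 → fails here (LHS ≠ RHS)
C. LHS = 91, RHS = 91 → holds here (LHS = RHS)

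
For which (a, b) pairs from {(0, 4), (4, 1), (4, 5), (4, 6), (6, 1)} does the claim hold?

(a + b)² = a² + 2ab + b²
Testing each pair:
(0, 4): LHS = 16, RHS = 16 → holds
(4, 1): LHS = 25, RHS = 25 → holds
(4, 5): LHS = 81, RHS = 81 → holds
(4, 6): LHS = 100, RHS = 100 → holds
(6, 1): LHS = 49, RHS = 49 → holds

Every pair satisfies the claim.

Answer: All pairs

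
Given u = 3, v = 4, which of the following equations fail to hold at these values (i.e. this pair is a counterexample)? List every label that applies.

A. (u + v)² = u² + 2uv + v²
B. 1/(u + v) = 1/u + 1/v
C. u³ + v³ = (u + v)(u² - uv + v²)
Evaluating each claim at the given values:
A. LHS = 49, RHS = 49 → holds here (LHS = RHS)
B. LHS = 1/7, RHS = 7/12 → fails here (LHS ≠ RHS)
C. LHS = 91, RHS = 91 → holds here (LHS = RHS)

Answer: B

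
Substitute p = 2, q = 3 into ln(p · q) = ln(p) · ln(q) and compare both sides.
LHS = ln(2 · 3) = ln(6) ≈ 1.792
RHS = ln(2) · ln(3) ≈ 0.7615

LHS ≠ RHS (they differ by about 1.03), so the equation does not hold here.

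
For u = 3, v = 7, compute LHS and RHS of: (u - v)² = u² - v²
LHS = (3 - 7)² = 16
RHS = 3² - 7² = -40

LHS ≠ RHS, so the equation does not hold here.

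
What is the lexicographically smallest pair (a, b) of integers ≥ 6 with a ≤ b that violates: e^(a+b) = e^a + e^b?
(a, b) = (6, 6)

Substituting (6, 6) into the claim:
LHS = e^(6+6) = e^12 ≈ 162754.8
RHS = e^6 + e^6 = 2·e^6 ≈ 806.9

Since LHS ≠ RHS, this pair disproves the claim, and no lexicographically smaller pair (a ≤ b, integers ≥ 6) does.

For instance (7, 9) is also a counterexample (LHS = e^16 ≈ 8886110.5, RHS = e^7 + e^9 ≈ 9200), but it's lexicographically larger.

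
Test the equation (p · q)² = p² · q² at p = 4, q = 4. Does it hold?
Substituting p = 4, q = 4:

LHS = (4 · 4)² = 256
RHS = 4² · 4² = 256

LHS = RHS, so the equation holds at this point.

Answer: Holds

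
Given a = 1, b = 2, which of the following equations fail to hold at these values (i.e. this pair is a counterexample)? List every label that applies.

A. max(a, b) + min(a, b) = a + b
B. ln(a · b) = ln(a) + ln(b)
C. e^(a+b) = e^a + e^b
C

Evaluating each claim at the given values:
A. LHS = 3, RHS = 3 → holds here (LHS = RHS)
B. LHS = ln(2) ≈ 0.6931, RHS = ln(2) ≈ 0.6931 → holds here (LHS = RHS)
C. LHS = e^3 ≈ 20.09, RHS = e + e^2 ≈ 10.11 → fails here (LHS ≠ RHS)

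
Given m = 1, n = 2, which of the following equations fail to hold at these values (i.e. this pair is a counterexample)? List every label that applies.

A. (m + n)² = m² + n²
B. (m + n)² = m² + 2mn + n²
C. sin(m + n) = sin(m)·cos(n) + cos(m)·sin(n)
A

Evaluating each claim at the given values:
A. LHS = 9, RHS = 5 → fails here (LHS ≠ RHS)
B. LHS = 9, RHS = 9 → holds here (LHS = RHS)
C. LHS = sin(3) ≈ 0.1411, RHS = sin(1)·cos(2) + sin(2)·cos(1) ≈ 0.1411 → holds here (LHS = RHS)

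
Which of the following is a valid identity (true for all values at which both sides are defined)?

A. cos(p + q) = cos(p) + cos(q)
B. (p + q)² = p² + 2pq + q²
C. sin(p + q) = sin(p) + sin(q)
A: fails at (1, 2) — LHS = cos(3) ≈ -0.99, RHS = cos(2) + cos(1) ≈ 0.1242.
B: holds — e.g. at (5, 8), both sides equal 169.
C: fails at (3, 5) — LHS = sin(8) ≈ 0.9894, RHS = sin(5) + sin(3) ≈ -0.8178.

Answer: B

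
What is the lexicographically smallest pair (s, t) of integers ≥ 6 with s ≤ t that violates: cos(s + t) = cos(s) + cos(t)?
(s, t) = (6, 6)

Substituting (6, 6) into the claim:
LHS = cos(6 + 6) = cos(12) ≈ 0.8439
RHS = cos(6) + cos(6) = 2·cos(6) ≈ 1.92

Since LHS ≠ RHS, this pair disproves the claim, and no lexicographically smaller pair (s ≤ t, integers ≥ 6) does.

For instance (7, 10) is also a counterexample (LHS = cos(17) ≈ -0.2752, RHS = cos(10) + cos(7) ≈ -0.08517), but it's lexicographically larger.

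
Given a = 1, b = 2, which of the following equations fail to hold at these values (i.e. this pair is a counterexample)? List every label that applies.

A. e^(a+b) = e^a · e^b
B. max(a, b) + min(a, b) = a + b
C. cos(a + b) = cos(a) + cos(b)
C

Evaluating each claim at the given values:
A. LHS = e^3 ≈ 20.09, RHS = e^3 ≈ 20.09 → holds here (LHS = RHS)
B. LHS = 3, RHS = 3 → holds here (LHS = RHS)
C. LHS = cos(3) ≈ -0.99, RHS = cos(2) + cos(1) ≈ 0.1242 → fails here (LHS ≠ RHS)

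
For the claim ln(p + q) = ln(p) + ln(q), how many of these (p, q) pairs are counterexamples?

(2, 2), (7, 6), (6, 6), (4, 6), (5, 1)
4

Testing each pair:
(2, 2): LHS = ln(4) ≈ 1.386, RHS = 2·ln(2) ≈ 1.386 → satisfies claim
(7, 6): LHS = ln(13) ≈ 2.565, RHS = ln(6) + ln(7) ≈ 3.738 → counterexample
(6, 6): LHS = ln(12) ≈ 2.485, RHS = 2·ln(6) ≈ 3.584 → counterexample
(4, 6): LHS = ln(10) ≈ 2.303, RHS = ln(4) + ln(6) ≈ 3.178 → counterexample
(5, 1): LHS = ln(6) ≈ 1.792, RHS = ln(5) ≈ 1.609 → counterexample

That makes 4 counterexamples.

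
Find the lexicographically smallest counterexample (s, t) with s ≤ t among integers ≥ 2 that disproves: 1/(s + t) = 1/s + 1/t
(s, t) = (2, 2)

Substituting (2, 2) into the claim:
LHS = 1/(2 + 2) = 1/4
RHS = 1/2 + 1/2 = 1

Since LHS ≠ RHS, this pair disproves the claim, and no lexicographically smaller pair (s ≤ t, integers ≥ 2) does.

For instance (6, 7) is also a counterexample (LHS = 1/13, RHS = 13/42), but it's lexicographically larger.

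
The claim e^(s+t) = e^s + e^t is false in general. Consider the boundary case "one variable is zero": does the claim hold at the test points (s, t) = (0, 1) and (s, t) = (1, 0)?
At (0, 1): LHS = e ≈ 2.718 ≠ RHS = 1 + e ≈ 3.718
At (1, 0): LHS = e ≈ 2.718 ≠ RHS = 1 + e ≈ 3.718

Answer: No, fails at both test points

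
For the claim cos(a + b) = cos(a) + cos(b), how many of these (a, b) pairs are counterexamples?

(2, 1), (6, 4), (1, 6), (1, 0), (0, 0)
5

Testing each pair:
(2, 1): LHS = cos(3) ≈ -0.99, RHS = cos(2) + cos(1) ≈ 0.1242 → counterexample
(6, 4): LHS = cos(10) ≈ -0.8391, RHS = cos(4) + cos(6) ≈ 0.3065 → counterexample
(1, 6): LHS = cos(7) ≈ 0.7539, RHS = cos(1) + cos(6) ≈ 1.5 → counterexample
(1, 0): LHS = cos(1) ≈ 0.5403, RHS = cos(1) + 1 ≈ 1.54 → counterexample
(0, 0): LHS = 1, RHS = 2 → counterexample

That makes 5 counterexamples.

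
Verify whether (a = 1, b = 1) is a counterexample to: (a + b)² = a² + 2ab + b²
Substituting a = 1, b = 1:
LHS = (1 + 1)² = 4
RHS = 1² + 2·1·1 + 1² = 4

The sides agree, so this pair does not disprove the claim.

Answer: No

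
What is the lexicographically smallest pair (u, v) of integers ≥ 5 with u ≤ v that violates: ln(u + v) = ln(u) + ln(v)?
(u, v) = (5, 5)

Substituting (5, 5) into the claim:
LHS = ln(5 + 5) = ln(10) ≈ 2.303
RHS = ln(5) + ln(5) = 2·ln(5) ≈ 3.219

Since LHS ≠ RHS, this pair disproves the claim, and no lexicographically smaller pair (u ≤ v, integers ≥ 5) does.

For instance (8, 8) is also a counterexample (LHS = ln(16) ≈ 2.773, RHS = 2·ln(8) ≈ 4.159), but it's lexicographically larger.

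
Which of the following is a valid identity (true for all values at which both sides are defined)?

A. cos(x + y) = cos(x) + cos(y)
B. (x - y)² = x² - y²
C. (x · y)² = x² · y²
A: fails at (3, 3) — LHS = cos(6) ≈ 0.9602, RHS = 2·cos(3) ≈ -1.98.
B: fails at (3, 4) — LHS = 1, RHS = -7.
C: holds — e.g. at (3, 5), both sides equal 225.

Answer: C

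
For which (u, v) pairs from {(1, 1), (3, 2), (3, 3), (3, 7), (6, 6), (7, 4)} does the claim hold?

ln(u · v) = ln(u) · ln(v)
Testing each pair:
(1, 1): LHS = 0, RHS = 0 → holds
(3, 2): LHS = ln(6) ≈ 1.792, RHS = ln(2)·ln(3) ≈ 0.7615 → fails
(3, 3): LHS = ln(9) ≈ 2.197, RHS = ln(3)² ≈ 1.207 → fails
(3, 7): LHS = ln(21) ≈ 3.045, RHS = ln(3)·ln(7) ≈ 2.138 → fails
(6, 6): LHS = ln(36) ≈ 3.584, RHS = ln(6)² ≈ 3.21 → fails
(7, 4): LHS = ln(28) ≈ 3.332, RHS = ln(4)·ln(7) ≈ 2.698 → fails

1 of 6 pairs satisfies the claim.

Answer: (1, 1)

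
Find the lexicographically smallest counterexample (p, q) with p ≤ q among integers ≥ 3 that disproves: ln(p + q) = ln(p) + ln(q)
(p, q) = (3, 3)

Substituting (3, 3) into the claim:
LHS = ln(3 + 3) = ln(6) ≈ 1.792
RHS = ln(3) + ln(3) = 2·ln(3) ≈ 2.197

Since LHS ≠ RHS, this pair disproves the claim, and no lexicographically smaller pair (p ≤ q, integers ≥ 3) does.

For instance (3, 6) is also a counterexample (LHS = ln(9) ≈ 2.197, RHS = ln(3) + ln(6) ≈ 2.89), but it's lexicographically larger.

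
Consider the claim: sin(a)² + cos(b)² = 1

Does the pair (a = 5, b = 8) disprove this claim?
Yes

Substituting a = 5, b = 8:
LHS = sin(5)² + cos(8)² ≈ 0.9407
RHS = 1

Since LHS ≠ RHS, this pair disproves the claim.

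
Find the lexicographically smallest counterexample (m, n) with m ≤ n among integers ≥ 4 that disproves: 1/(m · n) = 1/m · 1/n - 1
(m, n) = (4, 4)

Substituting (4, 4) into the claim:
LHS = 1/(4 · 4) = 1/16
RHS = 1/4 · 1/4 - 1 = -15/16

Since LHS ≠ RHS, this pair disproves the claim, and no lexicographically smaller pair (m ≤ n, integers ≥ 4) does.

For instance (7, 11) is also a counterexample (LHS = 1/77, RHS = -76/77), but it's lexicographically larger.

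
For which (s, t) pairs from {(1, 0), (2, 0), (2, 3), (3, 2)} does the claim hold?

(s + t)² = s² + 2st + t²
Testing each pair:
(1, 0): LHS = 1, RHS = 1 → holds
(2, 0): LHS = 4, RHS = 4 → holds
(2, 3): LHS = 25, RHS = 25 → holds
(3, 2): LHS = 25, RHS = 25 → holds

Every pair satisfies the claim.

Answer: All pairs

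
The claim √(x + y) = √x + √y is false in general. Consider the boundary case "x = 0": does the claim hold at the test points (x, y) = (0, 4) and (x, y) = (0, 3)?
Yes, holds at both test points

At (0, 4): LHS = 2, RHS = 2 → equal
At (0, 3): LHS = √(3) ≈ 1.732, RHS = √(3) ≈ 1.732 → equal

So the claim does hold at both of these boundary points, even though it is not an identity.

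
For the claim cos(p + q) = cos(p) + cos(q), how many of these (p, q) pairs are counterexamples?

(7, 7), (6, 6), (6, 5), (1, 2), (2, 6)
Testing each pair:
(7, 7): LHS = cos(14) ≈ 0.1367, RHS = 2·cos(7) ≈ 1.508 → counterexample
(6, 6): LHS = cos(12) ≈ 0.8439, RHS = 2·cos(6) ≈ 1.92 → counterexample
(6, 5): LHS = cos(11) ≈ 0.004426, RHS = cos(5) + cos(6) ≈ 1.244 → counterexample
(1, 2): LHS = cos(3) ≈ -0.99, RHS = cos(2) + cos(1) ≈ 0.1242 → counterexample
(2, 6): LHS = cos(8) ≈ -0.1455, RHS = cos(2) + cos(6) ≈ 0.544 → counterexample

That makes 5 counterexamples.

Answer: 5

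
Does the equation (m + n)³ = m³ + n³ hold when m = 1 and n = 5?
Fails

Substituting m = 1, n = 5:

LHS = (1 + 5)³ = 216
RHS = 1³ + 5³ = 126

LHS ≠ RHS, so the equation does not hold at this point.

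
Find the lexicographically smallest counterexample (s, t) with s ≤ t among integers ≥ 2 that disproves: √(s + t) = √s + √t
Substituting (2, 2) into the claim:
LHS = √(2 + 2) = 2
RHS = √2 + √2 = 2·√(2) ≈ 2.828

Since LHS ≠ RHS, this pair disproves the claim, and no lexicographically smaller pair (s ≤ t, integers ≥ 2) does.

For instance (7, 7) is also a counterexample (LHS = √(14) ≈ 3.742, RHS = 2·√(7) ≈ 5.292), but it's lexicographically larger.

Answer: (s, t) = (2, 2)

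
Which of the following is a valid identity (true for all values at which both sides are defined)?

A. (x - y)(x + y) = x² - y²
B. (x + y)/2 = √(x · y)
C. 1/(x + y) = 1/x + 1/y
A

A: holds — e.g. at (1, 4), both sides equal -15.
B: fails at (1, 3) — LHS = 2, RHS = √(3) ≈ 1.732.
C: fails at (4, 6) — LHS = 1/10, RHS = 5/12.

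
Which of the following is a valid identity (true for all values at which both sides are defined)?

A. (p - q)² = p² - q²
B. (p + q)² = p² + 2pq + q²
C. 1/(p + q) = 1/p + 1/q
B

A: fails at (0, 1) — LHS = 1, RHS = -1.
B: holds — e.g. at (1, 5), both sides equal 36.
C: fails at (4, 4) — LHS = 1/8, RHS = 1/2.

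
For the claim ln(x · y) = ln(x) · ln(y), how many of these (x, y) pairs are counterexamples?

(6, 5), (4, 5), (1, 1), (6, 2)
Testing each pair:
(6, 5): LHS = ln(30) ≈ 3.401, RHS = ln(5)·ln(6) ≈ 2.884 → counterexample
(4, 5): LHS = ln(20) ≈ 2.996, RHS = ln(4)·ln(5) ≈ 2.231 → counterexample
(1, 1): LHS = 0, RHS = 0 → satisfies claim
(6, 2): LHS = ln(12) ≈ 2.485, RHS = ln(2)·ln(6) ≈ 1.242 → counterexample

That makes 3 counterexamples.

Answer: 3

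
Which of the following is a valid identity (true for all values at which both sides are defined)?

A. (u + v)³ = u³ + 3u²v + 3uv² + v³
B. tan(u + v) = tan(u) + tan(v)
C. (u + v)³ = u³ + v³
A: holds — e.g. at (2, 5), both sides equal 343.
B: fails at (6, 7) — LHS = tan(13) ≈ 0.463, RHS = tan(6) + tan(7) ≈ 0.5804.
C: fails at (3, 3) — LHS = 216, RHS = 54.

Answer: A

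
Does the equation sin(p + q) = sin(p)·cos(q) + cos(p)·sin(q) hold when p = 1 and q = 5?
Substituting p = 1, q = 5:

LHS = sin(1 + 5) = sin(6) ≈ -0.2794
RHS = sin(1)·cos(5) + cos(1)·sin(5) = sin(5)·cos(1) + sin(1)·cos(5) ≈ -0.2794

LHS = RHS, so the equation holds at this point.

Answer: Holds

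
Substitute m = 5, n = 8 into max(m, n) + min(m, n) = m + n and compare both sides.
LHS = max(5, 8) + min(5, 8) = 13
RHS = 5 + 8 = 13

LHS = RHS: the two sides agree.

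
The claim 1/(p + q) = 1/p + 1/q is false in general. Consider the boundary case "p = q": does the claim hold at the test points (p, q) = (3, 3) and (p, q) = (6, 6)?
No, fails at both test points

At (3, 3): LHS = 1/6 ≠ RHS = 2/3
At (6, 6): LHS = 1/12 ≠ RHS = 1/3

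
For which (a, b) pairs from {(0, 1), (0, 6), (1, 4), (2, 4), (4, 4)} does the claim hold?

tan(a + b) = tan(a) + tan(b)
Testing each pair:
(0, 1): LHS = tan(1) ≈ 1.557, RHS = tan(1) ≈ 1.557 → holds
(0, 6): LHS = tan(6) ≈ -0.291, RHS = tan(6) ≈ -0.291 → holds
(1, 4): LHS = tan(5) ≈ -3.381, RHS = tan(4) + tan(1) ≈ 2.715 → fails
(2, 4): LHS = tan(6) ≈ -0.291, RHS = tan(2) + tan(4) ≈ -1.027 → fails
(4, 4): LHS = tan(8) ≈ -6.8, RHS = 2·tan(4) ≈ 2.316 → fails

2 of 5 pairs satisfy the claim.

Answer: (0, 1), (0, 6)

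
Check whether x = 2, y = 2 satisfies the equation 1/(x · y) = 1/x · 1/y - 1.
Fails

Substituting x = 2, y = 2:

LHS = 1/(2 · 2) = 1/4
RHS = 1/2 · 1/2 - 1 = -3/4

LHS ≠ RHS, so the equation does not hold at this point.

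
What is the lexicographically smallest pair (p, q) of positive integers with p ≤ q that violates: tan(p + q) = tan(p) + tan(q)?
(p, q) = (1, 1)

Substituting (1, 1) into the claim:
LHS = tan(1 + 1) = tan(2) ≈ -2.185
RHS = tan(1) + tan(1) = 2·tan(1) ≈ 3.115

Since LHS ≠ RHS, this pair disproves the claim, and no lexicographically smaller pair (p ≤ q, positive integers) does.

For instance (2, 5) is also a counterexample (LHS = tan(7) ≈ 0.8714, RHS = tan(5) + tan(2) ≈ -5.566), but it's lexicographically larger.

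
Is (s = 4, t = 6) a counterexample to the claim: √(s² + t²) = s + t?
Yes

Substituting s = 4, t = 6:
LHS = √(4² + 6²) = 2·√(13) ≈ 7.211
RHS = 4 + 6 = 10

Since LHS ≠ RHS, this pair disproves the claim.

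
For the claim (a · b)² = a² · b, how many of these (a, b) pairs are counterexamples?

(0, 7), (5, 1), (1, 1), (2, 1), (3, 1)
0

Testing each pair:
(0, 7): LHS = 0, RHS = 0 → satisfies claim
(5, 1): LHS = 25, RHS = 25 → satisfies claim
(1, 1): LHS = 1, RHS = 1 → satisfies claim
(2, 1): LHS = 4, RHS = 4 → satisfies claim
(3, 1): LHS = 9, RHS = 9 → satisfies claim

That makes 0 counterexamples.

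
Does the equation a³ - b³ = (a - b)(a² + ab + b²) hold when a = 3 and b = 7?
Holds

Substituting a = 3, b = 7:

LHS = 3³ - 7³ = -316
RHS = (3 - 7)(3² + 3·7 + 7²) = -316

LHS = RHS, so the equation holds at this point.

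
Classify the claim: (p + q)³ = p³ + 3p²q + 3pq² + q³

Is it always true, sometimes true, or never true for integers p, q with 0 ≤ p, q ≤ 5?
Always true

The identity holds for every pair in the range. For instance at (p, q) = (2, 5): both sides equal 343.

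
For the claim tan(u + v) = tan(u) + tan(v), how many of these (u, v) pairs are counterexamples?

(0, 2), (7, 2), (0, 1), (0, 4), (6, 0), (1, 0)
Testing each pair:
(0, 2): LHS = tan(2) ≈ -2.185, RHS = tan(2) ≈ -2.185 → satisfies claim
(7, 2): LHS = tan(9) ≈ -0.4523, RHS = tan(2) + tan(7) ≈ -1.314 → counterexample
(0, 1): LHS = tan(1) ≈ 1.557, RHS = tan(1) ≈ 1.557 → satisfies claim
(0, 4): LHS = tan(4) ≈ 1.158, RHS = tan(4) ≈ 1.158 → satisfies claim
(6, 0): LHS = tan(6) ≈ -0.291, RHS = tan(6) ≈ -0.291 → satisfies claim
(1, 0): LHS = tan(1) ≈ 1.557, RHS = tan(1) ≈ 1.557 → satisfies claim

That makes 1 counterexample.

Answer: 1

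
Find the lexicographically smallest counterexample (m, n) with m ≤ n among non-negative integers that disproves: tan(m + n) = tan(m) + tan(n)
At (0, 4): both sides equal tan(4) ≈ 1.158, so it holds there.

Substituting (1, 1) into the claim:
LHS = tan(1 + 1) = tan(2) ≈ -2.185
RHS = tan(1) + tan(1) = 2·tan(1) ≈ 3.115

Since LHS ≠ RHS, this pair disproves the claim, and no lexicographically smaller pair (m ≤ n, non-negative integers) does.

For instance (2, 7) is also a counterexample (LHS = tan(9) ≈ -0.4523, RHS = tan(2) + tan(7) ≈ -1.314), but it's lexicographically larger.

Answer: (m, n) = (1, 1)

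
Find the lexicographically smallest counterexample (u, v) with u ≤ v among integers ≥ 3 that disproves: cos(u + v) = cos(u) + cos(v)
(u, v) = (3, 3)

Substituting (3, 3) into the claim:
LHS = cos(3 + 3) = cos(6) ≈ 0.9602
RHS = cos(3) + cos(3) = 2·cos(3) ≈ -1.98

Since LHS ≠ RHS, this pair disproves the claim, and no lexicographically smaller pair (u ≤ v, integers ≥ 3) does.

For instance (7, 8) is also a counterexample (LHS = cos(15) ≈ -0.7597, RHS = cos(8) + cos(7) ≈ 0.6084), but it's lexicographically larger.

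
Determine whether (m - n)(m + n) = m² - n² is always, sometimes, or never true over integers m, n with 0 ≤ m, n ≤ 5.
The identity holds for every pair in the range. For instance at (m, n) = (3, 0): both sides equal 9.

Answer: Always true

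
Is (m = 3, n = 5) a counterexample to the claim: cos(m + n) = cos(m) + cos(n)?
Yes

Substituting m = 3, n = 5:
LHS = cos(3 + 5) = cos(8) ≈ -0.1455
RHS = cos(3) + cos(5) ≈ -0.7063

Since LHS ≠ RHS, this pair disproves the claim.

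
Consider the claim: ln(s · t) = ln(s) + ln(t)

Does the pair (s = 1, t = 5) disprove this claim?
Substituting s = 1, t = 5:
LHS = ln(1 · 5) = ln(5) ≈ 1.609
RHS = ln(1) + ln(5) = ln(5) ≈ 1.609

The sides agree, so this pair does not disprove the claim.

Answer: No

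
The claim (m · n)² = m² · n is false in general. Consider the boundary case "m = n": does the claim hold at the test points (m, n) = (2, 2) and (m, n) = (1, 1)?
At (2, 2): LHS = 16 ≠ RHS = 8
At (1, 1): LHS = 1, RHS = 1 → equal

Answer: Only at (1, 1)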